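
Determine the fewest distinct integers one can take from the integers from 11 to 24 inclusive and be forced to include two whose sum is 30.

Two chosen integers sum to 30 exactly when both halves of some pair {x, 30−x} with 11 ≤ x ≤ 30−x ≤ 19 are chosen — 4 such pairs.
The remaining 6 elements (those with no distinct partner in range) can never complete a 30-sum, so the worst case takes all of them and one from each pair: 6 + 4 = 10.
The 11th integer has to be the second member of some pair, so 10 + 1 = 11.

11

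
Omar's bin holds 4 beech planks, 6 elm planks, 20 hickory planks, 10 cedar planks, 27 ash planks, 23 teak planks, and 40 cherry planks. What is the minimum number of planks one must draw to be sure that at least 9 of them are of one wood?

51

An adversary could hand out at most 8 planks per wood (beech, elm run out sooner): 4 + 6 + 8 + 8 + 8 + 8 + 8 = 50 planks and still no wood has 9.
One more plank lands in a wood already at 8, so 51 draws are enough and 50 are not.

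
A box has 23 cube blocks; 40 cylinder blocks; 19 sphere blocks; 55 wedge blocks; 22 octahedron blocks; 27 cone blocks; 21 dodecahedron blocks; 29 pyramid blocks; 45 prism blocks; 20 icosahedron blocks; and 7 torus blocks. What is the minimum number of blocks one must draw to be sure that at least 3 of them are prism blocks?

266

In the worst case for collecting prism blocks, every non-prism block comes out first.
There are 23 + 40 + 19 + 55 + 22 + 27 + 21 + 29 + 20 + 7 = 263 non-prism blocks altogether.
After those, each further block must be prism, so 263 + 3 = 266 draws guarantee 3 prism blocks.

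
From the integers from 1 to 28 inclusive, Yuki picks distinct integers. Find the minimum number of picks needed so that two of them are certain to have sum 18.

21

A set avoiding the sum 18 can contain at most one of each pair {x, 18−x}, plus the 12 elements whose complement lies outside the range or equal to its own complement.
The integers 9, …, 28 (20 of them) are such a set: any two sum to at least 9+10 = 19 > 18.
Any 21st integer completes one of the 8 pairs, so 21 choices force a sum of 18.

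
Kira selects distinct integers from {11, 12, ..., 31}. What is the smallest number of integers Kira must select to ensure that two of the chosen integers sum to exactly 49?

15

A set avoiding the sum 49 can contain at most one of each pair {x, 49−x}, plus the 7 elements whose complement lies outside the range.
The integers 11, …, 24 (14 of them) are such a set: any two sum to at least 11+12 = 23 and at most 23+24 = 47 < 49.
Any 15th integer completes one of the 7 pairs, so 15 choices force a sum of 49.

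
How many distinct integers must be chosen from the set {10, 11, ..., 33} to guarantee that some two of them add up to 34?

18

Group the elements by complementary pair {x, 34−x}: {10,24}, {11,23}, {12,22}, …, giving 7 two-element pairs; the single value 17 (it cannot pair with itself since the integers are distinct); and 9 integers whose partner 34−x falls outside [10,33].
Treating each of those 17 groups as a pigeonhole, one can pick one integer per group — 17 integers — with no two summing to 34.
The 18th integer lands in an occupied pair, forcing a sum of 34.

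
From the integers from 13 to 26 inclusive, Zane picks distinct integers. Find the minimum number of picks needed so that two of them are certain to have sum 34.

11

Group the elements by complementary pair {x, 34−x}: {13,21}, {14,20}, {15,19}, …, giving 4 two-element pairs; the single value 17 (it cannot pair with itself since the integers are distinct); and 5 integers whose partner 34−x falls outside [13,26].
By pigeonhole, treating each of those 10 groups as a pigeonhole, one can pick one integer per group — 10 integers — with no two summing to 34.
The 11th integer lands in an occupied pair, forcing a sum of 34.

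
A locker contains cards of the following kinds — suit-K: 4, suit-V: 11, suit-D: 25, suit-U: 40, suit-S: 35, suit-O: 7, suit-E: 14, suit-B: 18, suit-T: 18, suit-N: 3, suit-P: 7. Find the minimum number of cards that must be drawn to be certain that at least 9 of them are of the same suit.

An adversary could hand out at most 8 cards per suit (4 suits run out sooner): 4 + 8 + 8 + 8 + 8 + 7 + 8 + 8 + 8 + 3 + 7 = 77 cards and still no suit has 9.
By the pigeonhole principle, one more card lands in a suit already at 8, so 78 draws are enough and 77 are not.

78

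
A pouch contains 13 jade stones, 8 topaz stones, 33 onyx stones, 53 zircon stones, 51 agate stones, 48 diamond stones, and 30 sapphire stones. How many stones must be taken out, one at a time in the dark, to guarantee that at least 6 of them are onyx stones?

209

In the worst case for collecting onyx stones, every non-onyx stone comes out first.
There are 13 + 8 + 53 + 51 + 48 + 30 = 203 non-onyx stones altogether.
After those, each further stone must be onyx, so 203 + 6 = 209 draws guarantee 6 onyx stones.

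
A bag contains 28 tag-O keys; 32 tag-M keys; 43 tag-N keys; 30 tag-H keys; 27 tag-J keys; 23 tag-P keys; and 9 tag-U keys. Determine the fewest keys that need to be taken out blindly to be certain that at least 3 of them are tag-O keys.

In the worst case for collecting tag-O keys, every non-tag-O key comes out first.
There are 32 + 43 + 30 + 27 + 23 + 9 = 164 non-tag-O keys altogether.
After those, each further key must be tag-O, so 164 + 3 = 167 draws guarantee 3 tag-O keys.

167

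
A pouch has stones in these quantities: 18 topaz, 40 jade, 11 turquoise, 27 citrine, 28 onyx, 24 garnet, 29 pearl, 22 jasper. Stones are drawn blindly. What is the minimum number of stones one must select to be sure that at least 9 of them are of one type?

65

An adversary could hand out at most 8 stones per type: 8 + 8 + 8 + 8 + 8 + 8 + 8 + 8 = 64 stones and still no type has 9.
By the pigeonhole principle, one more stone lands in a type already at 8, so 65 draws are enough and 64 are not.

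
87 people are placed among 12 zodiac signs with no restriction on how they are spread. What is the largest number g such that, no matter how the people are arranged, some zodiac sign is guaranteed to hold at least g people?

The 12 zodiac signs are the holes and the 87 people are the pigeons.
If every zodiac sign held at most 7 people, the total would be at most 12 × 7 = 84, which is less than 87.
So some zodiac sign holds at least ⌈87/12⌉ = 8 people.

8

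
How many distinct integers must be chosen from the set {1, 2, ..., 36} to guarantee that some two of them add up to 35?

A set avoiding the sum 35 can contain at most one of each pair {x, 35−x}, plus the 2 elements whose complement lies outside the range.
The integers 18, …, 36 (19 of them) are such a set: any two sum to at least 18+19 = 37 > 35.
Any 20th integer completes one of the 17 pairs, so 20 choices force a sum of 35.

20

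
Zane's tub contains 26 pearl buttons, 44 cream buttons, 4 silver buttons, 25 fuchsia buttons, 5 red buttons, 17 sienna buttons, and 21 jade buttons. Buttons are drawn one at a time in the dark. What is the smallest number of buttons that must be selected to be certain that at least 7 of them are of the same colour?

40

Pigeonhole: put each drawn button into a box by colour. The largest draw with every box below 7 takes min(count, 6) from each colour; colours with fewer than 6 contribute all they have.
Σ min(cᵢ, 6) = 6 + 6 + 4 + 6 + 5 + 6 + 6 = 39.
Draw number 39 + 1 = 40 must push one box to 7.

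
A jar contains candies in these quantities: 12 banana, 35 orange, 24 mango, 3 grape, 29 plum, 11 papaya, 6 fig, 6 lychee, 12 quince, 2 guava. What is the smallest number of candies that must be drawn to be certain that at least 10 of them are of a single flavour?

The 10 flavours are the holes; the candies drawn are the pigeons.
To avoid 10 of any one flavour, the worst case takes at most 9 of each flavour, or every candy of a flavour that has fewer than 9.
That gives 9 + 9 + 9 + 3 + 9 + 9 + 6 + 6 + 9 + 2 = 71 candies with no flavour reaching 10.
The next candy forces some flavour to 10, so 71 + 1 = 72.

72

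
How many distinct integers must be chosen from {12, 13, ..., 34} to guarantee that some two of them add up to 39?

16

Two chosen integers sum to 39 exactly when both halves of some pair {x, 39−x} with 12 ≤ x ≤ 39−x ≤ 27 are chosen — 8 such pairs.
The remaining 7 elements (those with no distinct partner in range) can never complete a 39-sum, so the worst case takes all of them and one from each pair: 7 + 8 = 15.
The 16th integer has to be the second member of some pair, so 15 + 1 = 16.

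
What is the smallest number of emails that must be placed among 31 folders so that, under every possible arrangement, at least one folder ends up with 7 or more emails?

With 186 emails one could put exactly 6 in each of the 31 folders, and no folder would reach 7.
Pigeonhole: one more email must land in a folder that already has 6, giving it 7.
So 31 × 6 + 1 = 187 emails are required.

187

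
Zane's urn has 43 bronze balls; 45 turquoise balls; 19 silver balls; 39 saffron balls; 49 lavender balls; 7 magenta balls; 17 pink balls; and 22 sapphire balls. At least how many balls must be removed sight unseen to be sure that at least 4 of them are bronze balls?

In the worst case for collecting bronze balls, every non-bronze ball comes out first.
There are 45 + 19 + 39 + 49 + 7 + 17 + 22 = 198 non-bronze balls altogether.
After those, each further ball must be bronze, so 198 + 4 = 202 draws guarantee 4 bronze balls.

202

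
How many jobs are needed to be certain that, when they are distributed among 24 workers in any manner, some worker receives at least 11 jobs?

With 240 jobs one could put exactly 10 in each of the 24 workers, and no worker would reach 11.
One more job must land in a worker that already has 10, giving it 11.
So 24 × 10 + 1 = 241 jobs are required.

241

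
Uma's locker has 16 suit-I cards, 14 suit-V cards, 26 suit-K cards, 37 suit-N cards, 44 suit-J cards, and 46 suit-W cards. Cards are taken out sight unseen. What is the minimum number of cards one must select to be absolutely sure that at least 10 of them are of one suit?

55

Put each drawn card into a box by suit. The largest draw with every box below 10 takes min(count, 9) from each suit.
Σ min(cᵢ, 9) = 9 + 9 + 9 + 9 + 9 + 9 = 54.
Draw number 54 + 1 = 55 must push one box to 10.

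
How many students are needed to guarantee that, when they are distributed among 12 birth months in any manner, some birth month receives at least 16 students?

181

With 180 students one could put exactly 15 in each of the 12 birth months, and no birth month would reach 16.
By pigeonhole, one more student must land in a birth month that already has 15, giving it 16.
So 12 × 15 + 1 = 181 students are required.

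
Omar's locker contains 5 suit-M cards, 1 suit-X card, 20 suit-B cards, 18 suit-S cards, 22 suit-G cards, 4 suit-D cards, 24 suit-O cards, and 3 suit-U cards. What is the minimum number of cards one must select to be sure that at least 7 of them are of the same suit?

38

Put each drawn card into a box by suit. The largest draw with every box below 7 takes min(count, 6) from each suit; suits with fewer than 6 contribute all they have.
Σ min(cᵢ, 6) = 5 + 1 + 6 + 6 + 6 + 4 + 6 + 3 = 37.
Draw number 37 + 1 = 38 must push one box to 7.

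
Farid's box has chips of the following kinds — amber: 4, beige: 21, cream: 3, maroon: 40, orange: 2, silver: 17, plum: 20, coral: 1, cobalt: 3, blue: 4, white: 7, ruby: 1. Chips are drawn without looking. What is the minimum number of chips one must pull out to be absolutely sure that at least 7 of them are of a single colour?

49

An adversary could hand out at most 6 chips per colour (7 colours run out sooner): 4 + 6 + 3 + 6 + 2 + 6 + 6 + 1 + 3 + 4 + 6 + 1 = 48 chips and still no colour has 7.
One more chip lands in a colour already at 6, so 49 draws are enough and 48 are not.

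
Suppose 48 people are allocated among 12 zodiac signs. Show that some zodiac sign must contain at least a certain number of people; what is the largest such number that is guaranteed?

The 12 zodiac signs are the holes and the 48 people are the pigeons.
If every zodiac sign held at most 3 people, the total would be at most 12 × 3 = 36, which is less than 48.
So some zodiac sign holds at least ⌈48/12⌉ = 4 people.

4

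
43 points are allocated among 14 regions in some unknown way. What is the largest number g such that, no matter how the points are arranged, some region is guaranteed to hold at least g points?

4

By the pigeonhole principle, the 14 regions are the holes and the 43 points are the pigeons.
If every region held at most 3 points, the total would be at most 14 × 3 = 42, which is less than 43.
So some region holds at least ⌈43/14⌉ = 4 points.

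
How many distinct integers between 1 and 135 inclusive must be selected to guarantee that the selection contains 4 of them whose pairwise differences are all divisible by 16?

Integers whose pairwise differences are multiples of 16 are exactly those sharing a remainder mod 16. By the pigeonhole principle, the 16 residue classes mod 16 are the pigeonholes.
With 48 integers one could put 3 in each residue class and have no class reach 4.
The 49th integer pushes some class to 4, so 16·3 + 1 = 49.

49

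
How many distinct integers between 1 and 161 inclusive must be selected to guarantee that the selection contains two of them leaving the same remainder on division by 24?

By the pigeonhole principle, the 24 residue classes mod 24 are the pigeonholes.
With 24 integers one could put 1 in each residue class and have no class reach 2.
The 25th integer pushes some class to 2, so 24·1 + 1 = 25.

25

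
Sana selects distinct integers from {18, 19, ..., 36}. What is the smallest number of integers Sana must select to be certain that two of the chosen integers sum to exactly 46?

Group the elements by complementary pair {x, 46−x}: {18,28}, {19,27}, {20,26}, …, giving 5 two-element pairs, the single value 23 (it cannot pair with itself since the integers are distinct), and 8 integers whose partner 46−x falls outside [18,36].
By pigeonhole, treating each of those 14 groups as a pigeonhole, one can pick one integer per group — 14 integers — with no two summing to 46.
The 15th integer lands in an occupied pair, forcing a sum of 46.

15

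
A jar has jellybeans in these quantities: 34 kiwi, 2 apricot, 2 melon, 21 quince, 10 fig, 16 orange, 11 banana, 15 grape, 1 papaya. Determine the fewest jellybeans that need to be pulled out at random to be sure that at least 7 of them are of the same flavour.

An adversary could hand out at most 6 jellybeans per flavour (apricot, melon, papaya run out sooner): 6 + 2 + 2 + 6 + 6 + 6 + 6 + 6 + 1 = 41 jellybeans and still no flavour has 7.
Pigeonhole: one more jellybean lands in a flavour already at 6, so 42 draws are enough and 41 are not.

42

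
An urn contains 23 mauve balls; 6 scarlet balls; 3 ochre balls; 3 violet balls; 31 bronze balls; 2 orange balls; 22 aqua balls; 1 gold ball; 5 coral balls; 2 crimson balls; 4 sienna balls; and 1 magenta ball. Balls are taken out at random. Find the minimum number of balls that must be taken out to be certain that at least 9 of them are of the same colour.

52

By the pigeonhole principle, put each drawn ball into a box by colour. The largest draw with every box below 9 takes min(count, 8) from each colour; colours with fewer than 8 contribute all they have.
Σ min(cᵢ, 8) = 8 + 6 + 3 + 3 + 8 + 2 + 8 + 1 + 5 + 2 + 4 + 1 = 51.
Draw number 51 + 1 = 52 must push one box to 9.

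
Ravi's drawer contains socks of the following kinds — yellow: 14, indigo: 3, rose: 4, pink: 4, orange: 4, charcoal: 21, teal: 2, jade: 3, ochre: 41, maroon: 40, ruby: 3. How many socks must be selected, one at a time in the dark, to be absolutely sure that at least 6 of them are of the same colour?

Pigeonhole: put each drawn sock into a box by colour. The largest draw with every box below 6 takes min(count, 5) from each colour; colours with fewer than 5 contribute all they have.
Σ min(cᵢ, 5) = 5 + 3 + 4 + 4 + 4 + 5 + 2 + 3 + 5 + 5 + 3 = 43.
Draw number 43 + 1 = 44 must push one box to 6.

44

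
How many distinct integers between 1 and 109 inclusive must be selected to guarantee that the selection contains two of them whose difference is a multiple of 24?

Integers whose pairwise differences are multiples of 24 are exactly those sharing a remainder mod 24. The 24 residue classes mod 24 are the pigeonholes.
With 24 integers one could put 1 in each residue class and have no class reach 2.
The 25th integer pushes some class to 2, so 24·1 + 1 = 25.

25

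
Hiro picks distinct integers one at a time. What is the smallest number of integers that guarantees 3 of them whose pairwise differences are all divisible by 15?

31

Integers whose pairwise differences are multiples of 15 are exactly those sharing a remainder mod 15. Pigeonhole: the 15 residue classes mod 15 are the pigeonholes.
With 30 integers one could put 2 in each residue class and have no class reach 3.
The 31st integer pushes some class to 3, so 15·2 + 1 = 31.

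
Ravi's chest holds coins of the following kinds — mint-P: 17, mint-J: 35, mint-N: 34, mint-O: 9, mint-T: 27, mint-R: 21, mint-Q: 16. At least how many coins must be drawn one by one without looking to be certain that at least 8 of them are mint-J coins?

132

In the worst case for collecting mint-J coins, every non-mint-J coin comes out first.
There are 17 + 34 + 9 + 27 + 21 + 16 = 124 non-mint-J coins altogether.
After those, each further coin must be mint-J, so 124 + 8 = 132 draws guarantee 8 mint-J coins.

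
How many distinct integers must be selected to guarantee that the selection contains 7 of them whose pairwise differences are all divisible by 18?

Integers whose pairwise differences are multiples of 18 are exactly those sharing a remainder mod 18. Pigeonhole: the 18 residue classes mod 18 are the pigeonholes.
With 108 integers one could put 6 in each residue class and have no class reach 7.
The 109th integer pushes some class to 7, so 18·6 + 1 = 109.

109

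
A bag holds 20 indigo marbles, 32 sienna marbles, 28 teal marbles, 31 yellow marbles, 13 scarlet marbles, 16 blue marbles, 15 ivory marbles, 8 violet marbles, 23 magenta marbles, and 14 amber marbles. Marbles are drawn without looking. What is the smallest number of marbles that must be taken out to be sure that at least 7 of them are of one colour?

61

An adversary could hand out at most 6 marbles per colour: 6 + 6 + 6 + 6 + 6 + 6 + 6 + 6 + 6 + 6 = 60 marbles and still no colour has 7.
One more marble lands in a colour already at 6, so 61 draws are enough and 60 are not.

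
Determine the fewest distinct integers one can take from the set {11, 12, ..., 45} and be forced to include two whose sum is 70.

26

Group the elements by complementary pair {x, 70−x}: {25,45}, {26,44}, {27,43}, …, giving 10 two-element pairs, the single value 35 (it cannot pair with itself since the integers are distinct), and 14 integers whose partner 70−x falls outside [11,45].
By the pigeonhole principle, treating each of those 25 groups as a pigeonhole, one can pick one integer per group — 25 integers — with no two summing to 70.
The 26th integer lands in an occupied pair, forcing a sum of 70.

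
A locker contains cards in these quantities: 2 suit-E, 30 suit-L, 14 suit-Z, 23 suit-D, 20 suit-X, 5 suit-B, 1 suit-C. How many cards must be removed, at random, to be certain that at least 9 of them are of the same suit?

Pigeonhole: the 7 suits are the holes; the cards drawn are the pigeons.
To avoid 9 of any one suit, the worst case takes at most 8 of each suit, or every card of a suit that has fewer than 8.
That gives 2 + 8 + 8 + 8 + 8 + 5 + 1 = 40 cards with no suit reaching 9.
The next card forces some suit to 9, so 40 + 1 = 41.

41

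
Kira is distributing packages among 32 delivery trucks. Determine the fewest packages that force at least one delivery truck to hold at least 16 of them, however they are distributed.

With 480 packages one could put exactly 15 in each of the 32 delivery trucks, and no delivery truck would reach 16.
By pigeonhole, one more package must land in a delivery truck that already has 15, giving it 16.
So 32 × 15 + 1 = 481 packages are required.

481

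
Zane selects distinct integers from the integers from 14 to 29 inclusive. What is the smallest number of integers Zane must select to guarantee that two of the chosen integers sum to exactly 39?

11

Two chosen integers sum to 39 exactly when both halves of some pair {x, 39−x} with 14 ≤ x ≤ 39−x ≤ 25 are chosen — 6 such pairs.
The remaining 4 elements (those with no distinct partner in range) can never complete a 39-sum, so the worst case takes all of them and one from each pair: 4 + 6 = 10.
The 11th integer has to be the second member of some pair, so 10 + 1 = 11.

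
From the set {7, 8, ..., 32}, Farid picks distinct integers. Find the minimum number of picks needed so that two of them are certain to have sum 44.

Two chosen integers sum to 44 exactly when both halves of some pair {x, 44−x} with 12 ≤ x ≤ 44−x ≤ 32 are chosen — 10 such pairs.
The remaining 6 elements (those with no distinct partner in range) can never complete a 44-sum, so the worst case takes all of them and one from each pair: 6 + 10 = 16.
The 17th integer has to be the second member of some pair, so 16 + 1 = 17.

17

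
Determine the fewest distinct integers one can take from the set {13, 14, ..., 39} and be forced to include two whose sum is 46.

18

Two chosen integers sum to 46 exactly when both halves of some pair {x, 46−x} with 13 ≤ x ≤ 46−x ≤ 33 are chosen — 10 such pairs.
The remaining 7 elements (those with no distinct partner in range) can never complete a 46-sum, so the worst case takes all of them and one from each pair: 7 + 10 = 17.
The 18th integer has to be the second member of some pair, so 17 + 1 = 18.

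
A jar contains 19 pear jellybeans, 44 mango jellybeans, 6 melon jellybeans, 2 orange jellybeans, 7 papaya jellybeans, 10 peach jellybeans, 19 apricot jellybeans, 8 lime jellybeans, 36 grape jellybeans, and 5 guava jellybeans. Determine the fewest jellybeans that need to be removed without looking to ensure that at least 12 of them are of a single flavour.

83

The 10 flavours are the holes; the jellybeans drawn are the pigeons.
To avoid 12 of any one flavour, the worst case takes at most 11 of each flavour, or every jellybean of a flavour that has fewer than 11.
That gives 11 + 11 + 6 + 2 + 7 + 10 + 11 + 8 + 11 + 5 = 82 jellybeans with no flavour reaching 12.
The next jellybean forces some flavour to 12, so 82 + 1 = 83.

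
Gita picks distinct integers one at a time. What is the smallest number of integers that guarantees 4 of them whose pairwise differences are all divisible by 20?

Integers whose pairwise differences are multiples of 20 are exactly those sharing a remainder mod 20. By the pigeonhole principle, the 20 residue classes mod 20 are the pigeonholes.
With 60 integers one could put 3 in each residue class and have no class reach 4.
The 61st integer pushes some class to 4, so 20·3 + 1 = 61.

61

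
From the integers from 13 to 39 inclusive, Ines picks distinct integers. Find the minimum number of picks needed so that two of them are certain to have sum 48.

17

A set avoiding the sum 48 can contain at most one of each pair {x, 48−x}, plus the 5 elements whose complement lies outside the range or equal to its own complement.
The integers 24, …, 39 (16 of them) are such a set: any two sum to at least 24+25 = 49 > 48.
Any 17th integer completes one of the 11 pairs, so 17 choices force a sum of 48.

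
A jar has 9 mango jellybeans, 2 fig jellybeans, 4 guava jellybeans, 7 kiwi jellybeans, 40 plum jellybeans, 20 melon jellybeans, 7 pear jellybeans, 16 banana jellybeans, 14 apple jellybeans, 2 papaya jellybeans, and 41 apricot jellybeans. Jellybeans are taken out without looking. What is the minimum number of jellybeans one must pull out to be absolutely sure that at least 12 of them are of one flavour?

An adversary could hand out at most 11 jellybeans per flavour (6 flavours run out sooner): 9 + 2 + 4 + 7 + 11 + 11 + 7 + 11 + 11 + 2 + 11 = 86 jellybeans and still no flavour has 12.
By pigeonhole, one more jellybean lands in a flavour already at 11, so 87 draws are enough and 86 are not.

87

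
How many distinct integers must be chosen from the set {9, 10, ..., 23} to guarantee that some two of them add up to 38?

12

Group the elements by complementary pair {x, 38−x}: {15,23}, {16,22}, {17,21}, …, giving 4 two-element pairs; the single value 19 (it cannot pair with itself since the integers are distinct); and 6 integers whose partner 38−x falls outside [9,23].
Treating each of those 11 groups as a pigeonhole, one can pick one integer per group — 11 integers — with no two summing to 38.
The 12th integer lands in an occupied pair, forcing a sum of 38.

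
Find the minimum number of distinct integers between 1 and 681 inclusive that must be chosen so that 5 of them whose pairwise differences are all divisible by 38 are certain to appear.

153

Integers whose pairwise differences are multiples of 38 are exactly those sharing a remainder mod 38. Pigeonhole: the 38 residue classes mod 38 are the pigeonholes.
With 152 integers one could put 4 in each residue class and have no class reach 5.
The 153rd integer pushes some class to 5, so 38·4 + 1 = 153.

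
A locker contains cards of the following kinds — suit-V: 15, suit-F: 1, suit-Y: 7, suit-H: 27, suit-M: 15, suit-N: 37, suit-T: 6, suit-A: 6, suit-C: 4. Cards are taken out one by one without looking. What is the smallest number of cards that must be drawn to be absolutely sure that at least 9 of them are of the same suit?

An adversary could hand out at most 8 cards per suit (5 suits run out sooner): 8 + 1 + 7 + 8 + 8 + 8 + 6 + 6 + 4 = 56 cards and still no suit has 9.
By the pigeonhole principle, one more card lands in a suit already at 8, so 57 draws are enough and 56 are not.

57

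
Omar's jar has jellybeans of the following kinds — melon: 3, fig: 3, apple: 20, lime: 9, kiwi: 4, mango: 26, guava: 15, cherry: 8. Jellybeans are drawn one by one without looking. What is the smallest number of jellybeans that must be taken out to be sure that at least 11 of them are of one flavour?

The 8 flavours are the holes; the jellybeans drawn are the pigeons.
To avoid 11 of any one flavour, the worst case takes at most 10 of each flavour, or every jellybean of a flavour that has fewer than 10.
That gives 3 + 3 + 10 + 9 + 4 + 10 + 10 + 8 = 57 jellybeans with no flavour reaching 11.
The next jellybean forces some flavour to 11, so 57 + 1 = 58.

58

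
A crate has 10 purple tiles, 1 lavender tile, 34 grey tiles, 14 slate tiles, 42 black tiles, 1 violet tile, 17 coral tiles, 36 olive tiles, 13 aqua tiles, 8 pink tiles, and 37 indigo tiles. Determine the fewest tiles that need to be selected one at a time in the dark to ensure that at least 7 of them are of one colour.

57

An adversary could hand out at most 6 tiles per colour (lavender, violet run out sooner): 6 + 1 + 6 + 6 + 6 + 1 + 6 + 6 + 6 + 6 + 6 = 56 tiles and still no colour has 7.
One more tile lands in a colour already at 6, so 57 draws are enough and 56 are not.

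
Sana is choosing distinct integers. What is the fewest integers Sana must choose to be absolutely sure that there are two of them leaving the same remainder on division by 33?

34

By the pigeonhole principle, the 33 residue classes mod 33 are the pigeonholes.
With 33 integers one could put 1 in each residue class and have no class reach 2.
The 34th integer pushes some class to 2, so 33·1 + 1 = 34.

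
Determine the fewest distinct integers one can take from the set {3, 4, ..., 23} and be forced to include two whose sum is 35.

16

Two chosen integers sum to 35 exactly when both halves of some pair {x, 35−x} with 12 ≤ x ≤ 35−x ≤ 23 are chosen — 6 such pairs.
The remaining 9 elements (those with no distinct partner in range) can never complete a 35-sum, so the worst case takes all of them and one from each pair: 9 + 6 = 15.
By the pigeonhole principle, the 16th integer has to be the second member of some pair, so 15 + 1 = 16.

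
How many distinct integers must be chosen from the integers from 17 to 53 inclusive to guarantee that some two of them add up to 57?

26

Group the elements by complementary pair {x, 57−x}: {17,40}, {18,39}, {19,38}, …, giving 12 two-element pairs and 13 integers whose partner 57−x falls outside [17,53].
Treating each of those 25 groups as a pigeonhole, one can pick one integer per group — 25 integers — with no two summing to 57.
The 26th integer lands in an occupied pair, forcing a sum of 57.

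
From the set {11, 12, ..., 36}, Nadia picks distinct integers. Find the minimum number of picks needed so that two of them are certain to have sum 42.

Two chosen integers sum to 42 exactly when both halves of some pair {x, 42−x} with 11 ≤ x ≤ 42−x ≤ 31 are chosen — 10 such pairs.
The remaining 6 elements (those with no distinct partner in range) can never complete a 42-sum, so the worst case takes all of them and one from each pair: 6 + 10 = 16.
By the pigeonhole principle, the 17th integer has to be the second member of some pair, so 16 + 1 = 17.

17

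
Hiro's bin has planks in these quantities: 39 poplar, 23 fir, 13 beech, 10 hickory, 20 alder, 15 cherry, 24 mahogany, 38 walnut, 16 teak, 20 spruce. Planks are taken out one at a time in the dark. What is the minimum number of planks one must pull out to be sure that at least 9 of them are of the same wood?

An adversary could hand out at most 8 planks per wood: 8 + 8 + 8 + 8 + 8 + 8 + 8 + 8 + 8 + 8 = 80 planks and still no wood has 9.
One more plank lands in a wood already at 8, so 81 draws are enough and 80 are not.

81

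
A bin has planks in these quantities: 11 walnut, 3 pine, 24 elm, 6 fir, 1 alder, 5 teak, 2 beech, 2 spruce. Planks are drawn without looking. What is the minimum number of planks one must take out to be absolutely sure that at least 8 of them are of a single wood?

34

The 8 woods are the holes; the planks drawn are the pigeons.
To avoid 8 of any one wood, the worst case takes at most 7 of each wood, or every plank of a wood that has fewer than 7.
That gives 7 + 3 + 7 + 6 + 1 + 5 + 2 + 2 = 33 planks with no wood reaching 8.
The next plank forces some wood to 8, so 33 + 1 = 34.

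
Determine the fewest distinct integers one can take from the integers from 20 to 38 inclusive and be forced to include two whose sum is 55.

12

Group the elements by complementary pair {x, 55−x}: {20,35}, {21,34}, {22,33}, …, giving 8 two-element pairs and 3 integers whose partner 55−x falls outside [20,38].
Treating each of those 11 groups as a pigeonhole, one can pick one integer per group — 11 integers — with no two summing to 55.
The 12th integer lands in an occupied pair, forcing a sum of 55.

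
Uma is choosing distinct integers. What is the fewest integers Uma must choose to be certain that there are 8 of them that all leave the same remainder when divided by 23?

The 23 residue classes mod 23 are the pigeonholes.
With 161 integers one could put 7 in each residue class and have no class reach 8.
The 162nd integer pushes some class to 8, so 23·7 + 1 = 162.

162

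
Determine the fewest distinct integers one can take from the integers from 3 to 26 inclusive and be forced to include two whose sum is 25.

15

A set avoiding the sum 25 can contain at most one of each pair {x, 25−x}, plus the 4 elements whose complement lies outside the range.
The integers 13, …, 26 (14 of them) are such a set: any two sum to at least 13+14 = 27 > 25.
By pigeonhole, any 15th integer completes one of the 10 pairs, so 15 choices force a sum of 25.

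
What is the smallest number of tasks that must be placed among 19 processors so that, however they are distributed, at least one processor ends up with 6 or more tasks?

96

With 95 tasks one could put exactly 5 in each of the 19 processors, and no processor would reach 6.
By pigeonhole, one more task must land in a processor that already has 5, giving it 6.
So 19 × 5 + 1 = 96 tasks are required.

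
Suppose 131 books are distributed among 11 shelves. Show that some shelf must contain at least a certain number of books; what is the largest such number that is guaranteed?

12

The 11 shelves are the holes and the 131 books are the pigeons.
If every shelf held at most 11 books, the total would be at most 11 × 11 = 121, which is less than 131.
So some shelf holds at least ⌈131/11⌉ = 12 books.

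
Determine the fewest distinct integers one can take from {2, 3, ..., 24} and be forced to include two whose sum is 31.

Group the elements by complementary pair {x, 31−x}: {7,24}, {8,23}, {9,22}, …, giving 9 two-element pairs and 5 integers whose partner 31−x falls outside [2,24].
Treating each of those 14 groups as a pigeonhole, one can pick one integer per group — 14 integers — with no two summing to 31.
The 15th integer lands in an occupied pair, forcing a sum of 31.

15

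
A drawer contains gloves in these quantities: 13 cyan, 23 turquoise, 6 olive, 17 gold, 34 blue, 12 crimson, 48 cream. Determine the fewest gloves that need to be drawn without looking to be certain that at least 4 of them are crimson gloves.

145

In the worst case for collecting crimson gloves, every non-crimson glove comes out first.
There are 13 + 23 + 6 + 17 + 34 + 48 = 141 non-crimson gloves altogether.
After those, each further glove must be crimson, so 141 + 4 = 145 draws guarantee 4 crimson gloves.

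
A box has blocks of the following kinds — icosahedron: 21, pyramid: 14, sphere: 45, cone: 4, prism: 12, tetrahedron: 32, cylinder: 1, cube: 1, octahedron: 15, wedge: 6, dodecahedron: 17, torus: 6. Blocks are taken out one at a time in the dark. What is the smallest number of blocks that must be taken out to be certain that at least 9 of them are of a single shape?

75

The 12 shapes are the holes; the blocks drawn are the pigeons.
To avoid 9 of any one shape, the worst case takes at most 8 of each shape, or every block of a shape that has fewer than 8.
That gives 8 + 8 + 8 + 4 + 8 + 8 + 1 + 1 + 8 + 6 + 8 + 6 = 74 blocks with no shape reaching 9.
The next block forces some shape to 9, so 74 + 1 = 75.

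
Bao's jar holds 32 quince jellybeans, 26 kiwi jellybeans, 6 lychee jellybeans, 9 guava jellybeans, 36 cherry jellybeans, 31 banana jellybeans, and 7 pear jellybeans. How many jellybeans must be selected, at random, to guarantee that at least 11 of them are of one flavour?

63

Pigeonhole: put each drawn jellybean into a box by flavour. The largest draw with every box below 11 takes min(count, 10) from each flavour; flavours with fewer than 10 contribute all they have.
Σ min(cᵢ, 10) = 10 + 10 + 6 + 9 + 10 + 10 + 7 = 62.
Draw number 62 + 1 = 63 must push one box to 11.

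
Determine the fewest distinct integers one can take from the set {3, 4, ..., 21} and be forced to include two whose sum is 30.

14

Group the elements by complementary pair {x, 30−x}: {9,21}, {10,20}, {11,19}, …, giving 6 two-element pairs, the single value 15 (it cannot pair with itself since the integers are distinct), and 6 integers whose partner 30−x falls outside [3,21].
Treating each of those 13 groups as a pigeonhole, one can pick one integer per group — 13 integers — with no two summing to 30.
The 14th integer lands in an occupied pair, forcing a sum of 30.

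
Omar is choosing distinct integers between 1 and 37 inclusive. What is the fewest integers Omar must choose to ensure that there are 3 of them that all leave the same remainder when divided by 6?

By the pigeonhole principle, the 6 residue classes mod 6 are the pigeonholes.
With 12 integers one could put 2 in each residue class and have no class reach 3.
The 13th integer pushes some class to 3, so 6·2 + 1 = 13.

13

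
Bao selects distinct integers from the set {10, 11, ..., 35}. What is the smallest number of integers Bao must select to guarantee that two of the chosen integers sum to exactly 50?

Group the elements by complementary pair {x, 50−x}: {15,35}, {16,34}, {17,33}, …, giving 10 two-element pairs, the single value 25 (it cannot pair with itself since the integers are distinct), and 5 integers whose partner 50−x falls outside [10,35].
Pigeonhole: treating each of those 16 groups as a pigeonhole, one can pick one integer per group — 16 integers — with no two summing to 50.
The 17th integer lands in an occupied pair, forcing a sum of 50.

17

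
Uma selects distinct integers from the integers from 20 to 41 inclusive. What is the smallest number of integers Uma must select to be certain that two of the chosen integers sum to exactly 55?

15

Two chosen integers sum to 55 exactly when both halves of some pair {x, 55−x} with 20 ≤ x ≤ 55−x ≤ 35 are chosen — 8 such pairs.
The remaining 6 elements (those with no distinct partner in range) can never complete a 55-sum, so the worst case takes all of them and one from each pair: 6 + 8 = 14.
The 15th integer has to be the second member of some pair, so 14 + 1 = 15.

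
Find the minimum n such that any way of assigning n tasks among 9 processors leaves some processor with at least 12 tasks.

100

With 99 tasks one could put exactly 11 in each of the 9 processors, and no processor would reach 12.
One more task must land in a processor that already has 11, giving it 12.
So 9 × 11 + 1 = 100 tasks are required.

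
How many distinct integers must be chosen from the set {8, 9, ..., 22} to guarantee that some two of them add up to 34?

A set avoiding the sum 34 can contain at most one of each pair {x, 34−x}, plus the 5 elements whose complement lies outside the range or equal to its own complement.
The integers 8, …, 17 (10 of them) are such a set: any two sum to at least 8+9 = 17 and at most 16+17 = 33 < 34.
Any 11th integer completes one of the 5 pairs, so 11 choices force a sum of 34.

11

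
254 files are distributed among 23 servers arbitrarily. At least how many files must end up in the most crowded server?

12

The 23 servers are the holes and the 254 files are the pigeons.
If every server held at most 11 files, the total would be at most 23 × 11 = 253, which is less than 254.
So some server holds at least ⌈254/23⌉ = 12 files.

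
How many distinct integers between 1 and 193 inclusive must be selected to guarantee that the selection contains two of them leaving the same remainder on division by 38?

The 38 residue classes mod 38 are the pigeonholes.
With 38 integers one could put 1 in each residue class and have no class reach 2.
The 39th integer pushes some class to 2, so 38·1 + 1 = 39.

39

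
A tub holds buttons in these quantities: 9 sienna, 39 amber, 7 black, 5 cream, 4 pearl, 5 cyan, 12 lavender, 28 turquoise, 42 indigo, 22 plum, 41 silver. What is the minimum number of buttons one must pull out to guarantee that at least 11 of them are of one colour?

91

Put each drawn button into a box by colour. The largest draw with every box below 11 takes min(count, 10) from each colour; colours with fewer than 10 contribute all they have.
Σ min(cᵢ, 10) = 9 + 10 + 7 + 5 + 4 + 5 + 10 + 10 + 10 + 10 + 10 = 90.
Draw number 90 + 1 = 91 must push one box to 11.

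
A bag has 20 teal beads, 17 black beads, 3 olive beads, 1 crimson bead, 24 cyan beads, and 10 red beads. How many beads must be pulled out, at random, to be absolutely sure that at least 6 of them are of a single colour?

By pigeonhole, the 6 colours are the holes; the beads drawn are the pigeons.
To avoid 6 of any one colour, the worst case takes at most 5 of each colour, or every bead of a colour that has fewer than 5.
That gives 5 + 5 + 3 + 1 + 5 + 5 = 24 beads with no colour reaching 6.
The next bead forces some colour to 6, so 24 + 1 = 25.

25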